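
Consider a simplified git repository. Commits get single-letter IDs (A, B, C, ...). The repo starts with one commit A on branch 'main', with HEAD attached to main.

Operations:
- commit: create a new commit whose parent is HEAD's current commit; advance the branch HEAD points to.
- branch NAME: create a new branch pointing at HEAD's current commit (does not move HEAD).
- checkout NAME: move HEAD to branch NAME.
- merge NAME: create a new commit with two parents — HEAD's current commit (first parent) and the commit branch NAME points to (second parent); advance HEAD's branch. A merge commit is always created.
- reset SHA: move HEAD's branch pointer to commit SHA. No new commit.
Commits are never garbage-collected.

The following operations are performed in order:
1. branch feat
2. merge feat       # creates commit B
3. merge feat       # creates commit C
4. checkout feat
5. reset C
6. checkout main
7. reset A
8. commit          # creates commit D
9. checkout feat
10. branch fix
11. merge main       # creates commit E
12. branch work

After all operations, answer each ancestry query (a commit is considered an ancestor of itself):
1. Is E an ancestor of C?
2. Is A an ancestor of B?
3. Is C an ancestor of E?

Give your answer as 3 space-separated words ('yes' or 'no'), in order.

After op 1 (branch): HEAD=main@A [feat=A main=A]
After op 2 (merge): HEAD=main@B [feat=A main=B]
After op 3 (merge): HEAD=main@C [feat=A main=C]
After op 4 (checkout): HEAD=feat@A [feat=A main=C]
After op 5 (reset): HEAD=feat@C [feat=C main=C]
After op 6 (checkout): HEAD=main@C [feat=C main=C]
After op 7 (reset): HEAD=main@A [feat=C main=A]
After op 8 (commit): HEAD=main@D [feat=C main=D]
After op 9 (checkout): HEAD=feat@C [feat=C main=D]
After op 10 (branch): HEAD=feat@C [feat=C fix=C main=D]
After op 11 (merge): HEAD=feat@E [feat=E fix=C main=D]
After op 12 (branch): HEAD=feat@E [feat=E fix=C main=D work=E]
ancestors(C) = {A,B,C}; E in? no
ancestors(B) = {A,B}; A in? yes
ancestors(E) = {A,B,C,D,E}; C in? yes

Answer: no yes yes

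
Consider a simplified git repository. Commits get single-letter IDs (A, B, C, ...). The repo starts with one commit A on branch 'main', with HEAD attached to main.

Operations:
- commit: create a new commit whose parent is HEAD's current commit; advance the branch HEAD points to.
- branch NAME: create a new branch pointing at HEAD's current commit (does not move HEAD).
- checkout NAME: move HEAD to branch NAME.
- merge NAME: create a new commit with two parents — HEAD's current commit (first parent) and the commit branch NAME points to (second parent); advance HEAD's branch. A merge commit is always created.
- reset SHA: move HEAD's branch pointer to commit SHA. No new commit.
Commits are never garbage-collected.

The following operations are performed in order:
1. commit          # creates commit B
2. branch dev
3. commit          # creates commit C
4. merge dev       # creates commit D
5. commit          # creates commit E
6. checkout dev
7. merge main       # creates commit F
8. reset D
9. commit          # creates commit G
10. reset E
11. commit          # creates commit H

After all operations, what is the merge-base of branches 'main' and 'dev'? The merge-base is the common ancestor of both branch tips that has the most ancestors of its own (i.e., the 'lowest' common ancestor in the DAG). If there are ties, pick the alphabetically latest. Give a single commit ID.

Answer: E

Derivation:
After op 1 (commit): HEAD=main@B [main=B]
After op 2 (branch): HEAD=main@B [dev=B main=B]
After op 3 (commit): HEAD=main@C [dev=B main=C]
After op 4 (merge): HEAD=main@D [dev=B main=D]
After op 5 (commit): HEAD=main@E [dev=B main=E]
After op 6 (checkout): HEAD=dev@B [dev=B main=E]
After op 7 (merge): HEAD=dev@F [dev=F main=E]
After op 8 (reset): HEAD=dev@D [dev=D main=E]
After op 9 (commit): HEAD=dev@G [dev=G main=E]
After op 10 (reset): HEAD=dev@E [dev=E main=E]
After op 11 (commit): HEAD=dev@H [dev=H main=E]
ancestors(main=E): ['A', 'B', 'C', 'D', 'E']
ancestors(dev=H): ['A', 'B', 'C', 'D', 'E', 'H']
common: ['A', 'B', 'C', 'D', 'E']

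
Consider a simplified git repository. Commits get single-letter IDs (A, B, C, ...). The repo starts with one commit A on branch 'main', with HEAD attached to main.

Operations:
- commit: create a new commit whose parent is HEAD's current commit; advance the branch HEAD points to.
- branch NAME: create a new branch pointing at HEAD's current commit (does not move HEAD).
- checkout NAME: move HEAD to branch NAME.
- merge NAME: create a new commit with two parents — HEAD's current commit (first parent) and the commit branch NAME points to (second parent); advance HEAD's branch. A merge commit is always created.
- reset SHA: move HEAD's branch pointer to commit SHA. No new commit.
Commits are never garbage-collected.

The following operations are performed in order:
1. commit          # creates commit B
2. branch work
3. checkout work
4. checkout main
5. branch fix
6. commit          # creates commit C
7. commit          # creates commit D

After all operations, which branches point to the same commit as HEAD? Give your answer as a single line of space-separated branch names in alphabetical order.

Answer: main

Derivation:
After op 1 (commit): HEAD=main@B [main=B]
After op 2 (branch): HEAD=main@B [main=B work=B]
After op 3 (checkout): HEAD=work@B [main=B work=B]
After op 4 (checkout): HEAD=main@B [main=B work=B]
After op 5 (branch): HEAD=main@B [fix=B main=B work=B]
After op 6 (commit): HEAD=main@C [fix=B main=C work=B]
After op 7 (commit): HEAD=main@D [fix=B main=D work=B]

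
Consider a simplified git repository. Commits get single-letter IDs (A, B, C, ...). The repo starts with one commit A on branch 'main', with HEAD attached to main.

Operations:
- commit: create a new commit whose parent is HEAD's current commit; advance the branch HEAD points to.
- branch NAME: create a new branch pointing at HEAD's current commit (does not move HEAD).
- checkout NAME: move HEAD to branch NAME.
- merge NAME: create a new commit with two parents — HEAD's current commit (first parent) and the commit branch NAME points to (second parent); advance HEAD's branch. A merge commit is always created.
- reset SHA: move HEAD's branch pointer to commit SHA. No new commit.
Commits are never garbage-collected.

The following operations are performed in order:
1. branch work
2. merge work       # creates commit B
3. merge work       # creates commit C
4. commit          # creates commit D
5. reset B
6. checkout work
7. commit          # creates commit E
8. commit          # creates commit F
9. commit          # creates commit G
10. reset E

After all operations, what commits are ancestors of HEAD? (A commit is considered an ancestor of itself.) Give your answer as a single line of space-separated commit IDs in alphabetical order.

After op 1 (branch): HEAD=main@A [main=A work=A]
After op 2 (merge): HEAD=main@B [main=B work=A]
After op 3 (merge): HEAD=main@C [main=C work=A]
After op 4 (commit): HEAD=main@D [main=D work=A]
After op 5 (reset): HEAD=main@B [main=B work=A]
After op 6 (checkout): HEAD=work@A [main=B work=A]
After op 7 (commit): HEAD=work@E [main=B work=E]
After op 8 (commit): HEAD=work@F [main=B work=F]
After op 9 (commit): HEAD=work@G [main=B work=G]
After op 10 (reset): HEAD=work@E [main=B work=E]

Answer: A E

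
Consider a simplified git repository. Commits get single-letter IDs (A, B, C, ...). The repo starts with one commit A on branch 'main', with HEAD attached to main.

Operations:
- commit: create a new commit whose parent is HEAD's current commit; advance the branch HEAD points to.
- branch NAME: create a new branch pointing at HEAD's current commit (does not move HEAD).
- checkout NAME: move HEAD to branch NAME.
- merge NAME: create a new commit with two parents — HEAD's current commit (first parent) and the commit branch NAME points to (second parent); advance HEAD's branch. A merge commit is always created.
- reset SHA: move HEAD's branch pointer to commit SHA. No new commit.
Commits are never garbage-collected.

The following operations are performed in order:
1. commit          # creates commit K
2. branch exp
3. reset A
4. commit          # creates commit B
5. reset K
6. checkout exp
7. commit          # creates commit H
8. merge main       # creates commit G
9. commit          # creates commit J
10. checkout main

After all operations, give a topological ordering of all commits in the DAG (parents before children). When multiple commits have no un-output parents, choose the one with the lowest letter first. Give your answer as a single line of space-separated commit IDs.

After op 1 (commit): HEAD=main@K [main=K]
After op 2 (branch): HEAD=main@K [exp=K main=K]
After op 3 (reset): HEAD=main@A [exp=K main=A]
After op 4 (commit): HEAD=main@B [exp=K main=B]
After op 5 (reset): HEAD=main@K [exp=K main=K]
After op 6 (checkout): HEAD=exp@K [exp=K main=K]
After op 7 (commit): HEAD=exp@H [exp=H main=K]
After op 8 (merge): HEAD=exp@G [exp=G main=K]
After op 9 (commit): HEAD=exp@J [exp=J main=K]
After op 10 (checkout): HEAD=main@K [exp=J main=K]
commit A: parents=[]
commit B: parents=['A']
commit G: parents=['H', 'K']
commit H: parents=['K']
commit J: parents=['G']
commit K: parents=['A']

Answer: A B K H G J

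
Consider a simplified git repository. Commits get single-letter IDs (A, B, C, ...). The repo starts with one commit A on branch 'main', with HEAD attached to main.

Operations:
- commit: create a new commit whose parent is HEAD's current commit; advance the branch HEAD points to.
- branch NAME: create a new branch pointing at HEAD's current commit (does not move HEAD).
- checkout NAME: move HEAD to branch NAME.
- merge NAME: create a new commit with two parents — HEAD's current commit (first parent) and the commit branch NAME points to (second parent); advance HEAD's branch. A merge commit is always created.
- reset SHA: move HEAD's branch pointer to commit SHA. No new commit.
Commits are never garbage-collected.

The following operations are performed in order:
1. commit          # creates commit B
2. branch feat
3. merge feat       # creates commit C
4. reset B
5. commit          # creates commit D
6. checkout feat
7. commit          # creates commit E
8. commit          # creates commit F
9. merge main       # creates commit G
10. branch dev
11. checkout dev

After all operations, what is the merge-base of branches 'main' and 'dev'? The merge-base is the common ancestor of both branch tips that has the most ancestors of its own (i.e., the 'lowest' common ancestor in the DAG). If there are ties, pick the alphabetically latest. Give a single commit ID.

Answer: D

Derivation:
After op 1 (commit): HEAD=main@B [main=B]
After op 2 (branch): HEAD=main@B [feat=B main=B]
After op 3 (merge): HEAD=main@C [feat=B main=C]
After op 4 (reset): HEAD=main@B [feat=B main=B]
After op 5 (commit): HEAD=main@D [feat=B main=D]
After op 6 (checkout): HEAD=feat@B [feat=B main=D]
After op 7 (commit): HEAD=feat@E [feat=E main=D]
After op 8 (commit): HEAD=feat@F [feat=F main=D]
After op 9 (merge): HEAD=feat@G [feat=G main=D]
After op 10 (branch): HEAD=feat@G [dev=G feat=G main=D]
After op 11 (checkout): HEAD=dev@G [dev=G feat=G main=D]
ancestors(main=D): ['A', 'B', 'D']
ancestors(dev=G): ['A', 'B', 'D', 'E', 'F', 'G']
common: ['A', 'B', 'D']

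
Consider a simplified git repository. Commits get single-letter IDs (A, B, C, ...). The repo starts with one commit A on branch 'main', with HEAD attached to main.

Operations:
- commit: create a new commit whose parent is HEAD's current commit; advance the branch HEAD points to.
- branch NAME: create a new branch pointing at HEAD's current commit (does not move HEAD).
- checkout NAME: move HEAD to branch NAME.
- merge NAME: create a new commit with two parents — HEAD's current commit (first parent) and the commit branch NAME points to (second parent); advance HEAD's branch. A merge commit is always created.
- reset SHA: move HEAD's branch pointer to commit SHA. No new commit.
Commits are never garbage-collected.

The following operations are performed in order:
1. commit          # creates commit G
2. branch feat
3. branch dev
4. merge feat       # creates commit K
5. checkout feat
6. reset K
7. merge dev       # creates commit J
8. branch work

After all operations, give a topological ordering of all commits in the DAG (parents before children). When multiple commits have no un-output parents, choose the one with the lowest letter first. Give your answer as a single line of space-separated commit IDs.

Answer: A G K J

Derivation:
After op 1 (commit): HEAD=main@G [main=G]
After op 2 (branch): HEAD=main@G [feat=G main=G]
After op 3 (branch): HEAD=main@G [dev=G feat=G main=G]
After op 4 (merge): HEAD=main@K [dev=G feat=G main=K]
After op 5 (checkout): HEAD=feat@G [dev=G feat=G main=K]
After op 6 (reset): HEAD=feat@K [dev=G feat=K main=K]
After op 7 (merge): HEAD=feat@J [dev=G feat=J main=K]
After op 8 (branch): HEAD=feat@J [dev=G feat=J main=K work=J]
commit A: parents=[]
commit G: parents=['A']
commit J: parents=['K', 'G']
commit K: parents=['G', 'G']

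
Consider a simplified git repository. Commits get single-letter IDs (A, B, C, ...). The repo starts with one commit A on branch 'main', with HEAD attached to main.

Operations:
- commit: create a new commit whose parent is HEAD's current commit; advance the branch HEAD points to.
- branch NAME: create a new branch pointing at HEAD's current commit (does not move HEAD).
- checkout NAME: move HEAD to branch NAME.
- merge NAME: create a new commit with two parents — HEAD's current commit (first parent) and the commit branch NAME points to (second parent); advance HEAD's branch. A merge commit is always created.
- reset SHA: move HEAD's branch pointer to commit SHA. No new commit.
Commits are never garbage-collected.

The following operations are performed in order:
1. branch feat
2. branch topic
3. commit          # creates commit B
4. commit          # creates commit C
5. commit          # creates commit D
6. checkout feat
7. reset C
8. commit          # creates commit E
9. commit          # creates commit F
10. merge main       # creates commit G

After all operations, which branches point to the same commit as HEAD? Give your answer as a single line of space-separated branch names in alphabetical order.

After op 1 (branch): HEAD=main@A [feat=A main=A]
After op 2 (branch): HEAD=main@A [feat=A main=A topic=A]
After op 3 (commit): HEAD=main@B [feat=A main=B topic=A]
After op 4 (commit): HEAD=main@C [feat=A main=C topic=A]
After op 5 (commit): HEAD=main@D [feat=A main=D topic=A]
After op 6 (checkout): HEAD=feat@A [feat=A main=D topic=A]
After op 7 (reset): HEAD=feat@C [feat=C main=D topic=A]
After op 8 (commit): HEAD=feat@E [feat=E main=D topic=A]
After op 9 (commit): HEAD=feat@F [feat=F main=D topic=A]
After op 10 (merge): HEAD=feat@G [feat=G main=D topic=A]

Answer: feat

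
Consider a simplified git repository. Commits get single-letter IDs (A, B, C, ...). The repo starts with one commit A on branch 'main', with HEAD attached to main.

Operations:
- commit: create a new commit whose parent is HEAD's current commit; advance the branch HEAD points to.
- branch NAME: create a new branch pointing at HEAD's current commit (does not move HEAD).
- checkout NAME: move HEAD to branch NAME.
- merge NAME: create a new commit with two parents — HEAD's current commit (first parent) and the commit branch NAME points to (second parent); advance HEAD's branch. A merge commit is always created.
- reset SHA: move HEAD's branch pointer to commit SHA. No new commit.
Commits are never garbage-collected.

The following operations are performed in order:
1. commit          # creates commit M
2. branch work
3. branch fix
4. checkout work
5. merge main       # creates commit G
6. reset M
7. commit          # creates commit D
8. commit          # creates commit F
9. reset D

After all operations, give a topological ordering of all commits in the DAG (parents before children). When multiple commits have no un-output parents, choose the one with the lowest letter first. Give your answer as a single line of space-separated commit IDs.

Answer: A M D F G

Derivation:
After op 1 (commit): HEAD=main@M [main=M]
After op 2 (branch): HEAD=main@M [main=M work=M]
After op 3 (branch): HEAD=main@M [fix=M main=M work=M]
After op 4 (checkout): HEAD=work@M [fix=M main=M work=M]
After op 5 (merge): HEAD=work@G [fix=M main=M work=G]
After op 6 (reset): HEAD=work@M [fix=M main=M work=M]
After op 7 (commit): HEAD=work@D [fix=M main=M work=D]
After op 8 (commit): HEAD=work@F [fix=M main=M work=F]
After op 9 (reset): HEAD=work@D [fix=M main=M work=D]
commit A: parents=[]
commit D: parents=['M']
commit F: parents=['D']
commit G: parents=['M', 'M']
commit M: parents=['A']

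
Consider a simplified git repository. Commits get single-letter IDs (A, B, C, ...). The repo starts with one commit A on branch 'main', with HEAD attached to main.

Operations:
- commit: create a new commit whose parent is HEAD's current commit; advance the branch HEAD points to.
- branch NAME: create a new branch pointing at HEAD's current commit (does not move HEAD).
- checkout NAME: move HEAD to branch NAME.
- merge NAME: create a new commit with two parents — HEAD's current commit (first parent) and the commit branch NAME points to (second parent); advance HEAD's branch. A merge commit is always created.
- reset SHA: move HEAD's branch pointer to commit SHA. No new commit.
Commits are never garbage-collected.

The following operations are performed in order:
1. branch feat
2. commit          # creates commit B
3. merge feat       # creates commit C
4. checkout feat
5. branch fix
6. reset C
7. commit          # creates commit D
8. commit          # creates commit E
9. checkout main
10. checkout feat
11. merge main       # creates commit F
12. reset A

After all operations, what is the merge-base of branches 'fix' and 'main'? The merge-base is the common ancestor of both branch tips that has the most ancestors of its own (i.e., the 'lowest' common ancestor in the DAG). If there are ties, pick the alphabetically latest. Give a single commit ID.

After op 1 (branch): HEAD=main@A [feat=A main=A]
After op 2 (commit): HEAD=main@B [feat=A main=B]
After op 3 (merge): HEAD=main@C [feat=A main=C]
After op 4 (checkout): HEAD=feat@A [feat=A main=C]
After op 5 (branch): HEAD=feat@A [feat=A fix=A main=C]
After op 6 (reset): HEAD=feat@C [feat=C fix=A main=C]
After op 7 (commit): HEAD=feat@D [feat=D fix=A main=C]
After op 8 (commit): HEAD=feat@E [feat=E fix=A main=C]
After op 9 (checkout): HEAD=main@C [feat=E fix=A main=C]
After op 10 (checkout): HEAD=feat@E [feat=E fix=A main=C]
After op 11 (merge): HEAD=feat@F [feat=F fix=A main=C]
After op 12 (reset): HEAD=feat@A [feat=A fix=A main=C]
ancestors(fix=A): ['A']
ancestors(main=C): ['A', 'B', 'C']
common: ['A']

Answer: A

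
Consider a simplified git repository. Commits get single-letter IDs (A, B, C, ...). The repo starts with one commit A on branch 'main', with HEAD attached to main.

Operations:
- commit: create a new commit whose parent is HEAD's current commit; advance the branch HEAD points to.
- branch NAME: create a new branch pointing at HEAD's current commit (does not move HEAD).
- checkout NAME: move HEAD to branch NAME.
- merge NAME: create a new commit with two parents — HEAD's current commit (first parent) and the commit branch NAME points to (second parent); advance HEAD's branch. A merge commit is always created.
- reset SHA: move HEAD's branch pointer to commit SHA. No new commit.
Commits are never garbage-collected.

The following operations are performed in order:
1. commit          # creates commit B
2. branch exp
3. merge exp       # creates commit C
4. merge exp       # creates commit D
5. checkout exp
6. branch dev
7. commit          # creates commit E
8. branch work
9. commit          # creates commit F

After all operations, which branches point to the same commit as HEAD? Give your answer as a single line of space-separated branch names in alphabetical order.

After op 1 (commit): HEAD=main@B [main=B]
After op 2 (branch): HEAD=main@B [exp=B main=B]
After op 3 (merge): HEAD=main@C [exp=B main=C]
After op 4 (merge): HEAD=main@D [exp=B main=D]
After op 5 (checkout): HEAD=exp@B [exp=B main=D]
After op 6 (branch): HEAD=exp@B [dev=B exp=B main=D]
After op 7 (commit): HEAD=exp@E [dev=B exp=E main=D]
After op 8 (branch): HEAD=exp@E [dev=B exp=E main=D work=E]
After op 9 (commit): HEAD=exp@F [dev=B exp=F main=D work=E]

Answer: exp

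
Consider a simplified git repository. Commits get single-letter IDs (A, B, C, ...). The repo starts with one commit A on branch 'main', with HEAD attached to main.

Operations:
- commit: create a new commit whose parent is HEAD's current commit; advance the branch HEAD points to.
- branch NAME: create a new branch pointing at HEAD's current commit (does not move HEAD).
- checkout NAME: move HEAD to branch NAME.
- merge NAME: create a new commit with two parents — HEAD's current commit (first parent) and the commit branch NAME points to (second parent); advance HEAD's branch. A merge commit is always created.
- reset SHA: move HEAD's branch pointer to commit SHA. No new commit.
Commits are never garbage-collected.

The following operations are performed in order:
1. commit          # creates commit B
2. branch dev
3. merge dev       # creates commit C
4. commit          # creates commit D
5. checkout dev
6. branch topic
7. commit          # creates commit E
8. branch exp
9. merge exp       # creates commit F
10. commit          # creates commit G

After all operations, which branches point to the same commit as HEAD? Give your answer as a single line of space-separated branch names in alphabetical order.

After op 1 (commit): HEAD=main@B [main=B]
After op 2 (branch): HEAD=main@B [dev=B main=B]
After op 3 (merge): HEAD=main@C [dev=B main=C]
After op 4 (commit): HEAD=main@D [dev=B main=D]
After op 5 (checkout): HEAD=dev@B [dev=B main=D]
After op 6 (branch): HEAD=dev@B [dev=B main=D topic=B]
After op 7 (commit): HEAD=dev@E [dev=E main=D topic=B]
After op 8 (branch): HEAD=dev@E [dev=E exp=E main=D topic=B]
After op 9 (merge): HEAD=dev@F [dev=F exp=E main=D topic=B]
After op 10 (commit): HEAD=dev@G [dev=G exp=E main=D topic=B]

Answer: dev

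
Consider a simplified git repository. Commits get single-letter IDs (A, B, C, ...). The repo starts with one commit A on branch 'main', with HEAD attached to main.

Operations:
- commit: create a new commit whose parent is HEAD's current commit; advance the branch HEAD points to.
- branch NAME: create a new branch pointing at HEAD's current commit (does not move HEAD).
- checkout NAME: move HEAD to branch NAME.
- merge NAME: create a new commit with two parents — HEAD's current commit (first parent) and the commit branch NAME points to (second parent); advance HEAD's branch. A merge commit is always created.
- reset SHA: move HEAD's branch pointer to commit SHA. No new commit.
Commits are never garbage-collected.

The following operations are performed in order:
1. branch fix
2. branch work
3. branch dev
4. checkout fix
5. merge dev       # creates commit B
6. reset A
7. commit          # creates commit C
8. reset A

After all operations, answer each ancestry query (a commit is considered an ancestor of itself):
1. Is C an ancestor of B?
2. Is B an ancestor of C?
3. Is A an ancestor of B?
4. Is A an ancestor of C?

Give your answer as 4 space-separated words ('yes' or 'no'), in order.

After op 1 (branch): HEAD=main@A [fix=A main=A]
After op 2 (branch): HEAD=main@A [fix=A main=A work=A]
After op 3 (branch): HEAD=main@A [dev=A fix=A main=A work=A]
After op 4 (checkout): HEAD=fix@A [dev=A fix=A main=A work=A]
After op 5 (merge): HEAD=fix@B [dev=A fix=B main=A work=A]
After op 6 (reset): HEAD=fix@A [dev=A fix=A main=A work=A]
After op 7 (commit): HEAD=fix@C [dev=A fix=C main=A work=A]
After op 8 (reset): HEAD=fix@A [dev=A fix=A main=A work=A]
ancestors(B) = {A,B}; C in? no
ancestors(C) = {A,C}; B in? no
ancestors(B) = {A,B}; A in? yes
ancestors(C) = {A,C}; A in? yes

Answer: no no yes yes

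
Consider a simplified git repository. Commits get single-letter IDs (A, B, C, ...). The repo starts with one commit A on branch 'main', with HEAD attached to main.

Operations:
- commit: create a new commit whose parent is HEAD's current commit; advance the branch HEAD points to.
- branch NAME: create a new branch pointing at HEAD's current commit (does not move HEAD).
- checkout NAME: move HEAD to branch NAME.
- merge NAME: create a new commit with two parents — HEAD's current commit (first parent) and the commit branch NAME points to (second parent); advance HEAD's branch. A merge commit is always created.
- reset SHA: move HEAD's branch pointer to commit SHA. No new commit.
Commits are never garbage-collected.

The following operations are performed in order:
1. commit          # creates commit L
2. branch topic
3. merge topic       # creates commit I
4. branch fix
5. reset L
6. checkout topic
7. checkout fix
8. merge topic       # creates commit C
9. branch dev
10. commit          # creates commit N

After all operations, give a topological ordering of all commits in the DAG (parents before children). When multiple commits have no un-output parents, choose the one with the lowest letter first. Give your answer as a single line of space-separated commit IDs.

After op 1 (commit): HEAD=main@L [main=L]
After op 2 (branch): HEAD=main@L [main=L topic=L]
After op 3 (merge): HEAD=main@I [main=I topic=L]
After op 4 (branch): HEAD=main@I [fix=I main=I topic=L]
After op 5 (reset): HEAD=main@L [fix=I main=L topic=L]
After op 6 (checkout): HEAD=topic@L [fix=I main=L topic=L]
After op 7 (checkout): HEAD=fix@I [fix=I main=L topic=L]
After op 8 (merge): HEAD=fix@C [fix=C main=L topic=L]
After op 9 (branch): HEAD=fix@C [dev=C fix=C main=L topic=L]
After op 10 (commit): HEAD=fix@N [dev=C fix=N main=L topic=L]
commit A: parents=[]
commit C: parents=['I', 'L']
commit I: parents=['L', 'L']
commit L: parents=['A']
commit N: parents=['C']

Answer: A L I C N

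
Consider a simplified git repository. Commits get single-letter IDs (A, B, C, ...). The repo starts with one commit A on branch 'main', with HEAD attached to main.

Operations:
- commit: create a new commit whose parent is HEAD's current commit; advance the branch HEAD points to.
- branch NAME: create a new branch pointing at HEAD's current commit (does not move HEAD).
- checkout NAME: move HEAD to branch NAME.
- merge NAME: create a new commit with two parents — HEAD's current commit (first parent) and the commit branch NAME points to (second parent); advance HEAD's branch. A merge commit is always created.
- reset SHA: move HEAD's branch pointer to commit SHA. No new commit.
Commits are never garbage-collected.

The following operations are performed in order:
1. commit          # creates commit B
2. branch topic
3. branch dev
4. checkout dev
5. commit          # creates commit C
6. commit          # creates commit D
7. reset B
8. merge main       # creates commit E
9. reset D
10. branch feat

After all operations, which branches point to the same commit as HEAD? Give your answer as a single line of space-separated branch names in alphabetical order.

Answer: dev feat

Derivation:
After op 1 (commit): HEAD=main@B [main=B]
After op 2 (branch): HEAD=main@B [main=B topic=B]
After op 3 (branch): HEAD=main@B [dev=B main=B topic=B]
After op 4 (checkout): HEAD=dev@B [dev=B main=B topic=B]
After op 5 (commit): HEAD=dev@C [dev=C main=B topic=B]
After op 6 (commit): HEAD=dev@D [dev=D main=B topic=B]
After op 7 (reset): HEAD=dev@B [dev=B main=B topic=B]
After op 8 (merge): HEAD=dev@E [dev=E main=B topic=B]
After op 9 (reset): HEAD=dev@D [dev=D main=B topic=B]
After op 10 (branch): HEAD=dev@D [dev=D feat=D main=B topic=B]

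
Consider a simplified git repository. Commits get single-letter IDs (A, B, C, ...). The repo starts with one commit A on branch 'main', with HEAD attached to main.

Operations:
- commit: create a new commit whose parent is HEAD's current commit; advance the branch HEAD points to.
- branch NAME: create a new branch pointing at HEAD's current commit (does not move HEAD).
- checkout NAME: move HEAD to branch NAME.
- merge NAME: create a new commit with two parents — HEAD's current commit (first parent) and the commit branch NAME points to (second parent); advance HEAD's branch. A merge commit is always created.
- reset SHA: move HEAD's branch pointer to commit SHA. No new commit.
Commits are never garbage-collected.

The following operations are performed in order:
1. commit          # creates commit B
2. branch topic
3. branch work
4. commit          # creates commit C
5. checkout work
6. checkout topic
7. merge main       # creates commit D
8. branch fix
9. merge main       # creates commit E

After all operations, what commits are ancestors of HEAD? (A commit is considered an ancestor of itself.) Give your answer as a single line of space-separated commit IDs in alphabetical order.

After op 1 (commit): HEAD=main@B [main=B]
After op 2 (branch): HEAD=main@B [main=B topic=B]
After op 3 (branch): HEAD=main@B [main=B topic=B work=B]
After op 4 (commit): HEAD=main@C [main=C topic=B work=B]
After op 5 (checkout): HEAD=work@B [main=C topic=B work=B]
After op 6 (checkout): HEAD=topic@B [main=C topic=B work=B]
After op 7 (merge): HEAD=topic@D [main=C topic=D work=B]
After op 8 (branch): HEAD=topic@D [fix=D main=C topic=D work=B]
After op 9 (merge): HEAD=topic@E [fix=D main=C topic=E work=B]

Answer: A B C D E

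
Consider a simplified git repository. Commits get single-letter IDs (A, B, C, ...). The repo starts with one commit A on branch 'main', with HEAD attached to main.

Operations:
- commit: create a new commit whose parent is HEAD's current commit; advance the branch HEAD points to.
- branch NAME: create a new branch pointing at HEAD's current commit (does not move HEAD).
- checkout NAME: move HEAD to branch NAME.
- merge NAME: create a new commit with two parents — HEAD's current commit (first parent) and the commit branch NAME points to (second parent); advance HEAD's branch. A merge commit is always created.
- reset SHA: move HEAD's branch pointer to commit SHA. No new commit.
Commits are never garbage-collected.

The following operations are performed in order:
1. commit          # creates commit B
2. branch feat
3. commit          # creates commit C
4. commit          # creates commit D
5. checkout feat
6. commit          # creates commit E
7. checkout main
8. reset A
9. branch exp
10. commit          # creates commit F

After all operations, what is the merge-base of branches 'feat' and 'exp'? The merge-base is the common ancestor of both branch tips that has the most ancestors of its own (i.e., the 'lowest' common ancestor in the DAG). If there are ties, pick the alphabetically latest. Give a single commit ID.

After op 1 (commit): HEAD=main@B [main=B]
After op 2 (branch): HEAD=main@B [feat=B main=B]
After op 3 (commit): HEAD=main@C [feat=B main=C]
After op 4 (commit): HEAD=main@D [feat=B main=D]
After op 5 (checkout): HEAD=feat@B [feat=B main=D]
After op 6 (commit): HEAD=feat@E [feat=E main=D]
After op 7 (checkout): HEAD=main@D [feat=E main=D]
After op 8 (reset): HEAD=main@A [feat=E main=A]
After op 9 (branch): HEAD=main@A [exp=A feat=E main=A]
After op 10 (commit): HEAD=main@F [exp=A feat=E main=F]
ancestors(feat=E): ['A', 'B', 'E']
ancestors(exp=A): ['A']
common: ['A']

Answer: A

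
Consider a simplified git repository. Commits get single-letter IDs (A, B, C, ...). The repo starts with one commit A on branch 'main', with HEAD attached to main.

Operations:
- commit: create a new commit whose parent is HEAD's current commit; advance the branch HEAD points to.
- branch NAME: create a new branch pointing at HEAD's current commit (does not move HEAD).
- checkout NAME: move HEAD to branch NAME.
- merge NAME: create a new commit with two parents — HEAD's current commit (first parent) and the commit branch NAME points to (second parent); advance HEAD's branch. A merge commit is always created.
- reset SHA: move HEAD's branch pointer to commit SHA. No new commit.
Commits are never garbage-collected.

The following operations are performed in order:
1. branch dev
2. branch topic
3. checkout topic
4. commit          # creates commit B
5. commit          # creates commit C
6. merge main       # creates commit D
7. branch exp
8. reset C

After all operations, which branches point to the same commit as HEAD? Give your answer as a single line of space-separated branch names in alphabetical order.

After op 1 (branch): HEAD=main@A [dev=A main=A]
After op 2 (branch): HEAD=main@A [dev=A main=A topic=A]
After op 3 (checkout): HEAD=topic@A [dev=A main=A topic=A]
After op 4 (commit): HEAD=topic@B [dev=A main=A topic=B]
After op 5 (commit): HEAD=topic@C [dev=A main=A topic=C]
After op 6 (merge): HEAD=topic@D [dev=A main=A topic=D]
After op 7 (branch): HEAD=topic@D [dev=A exp=D main=A topic=D]
After op 8 (reset): HEAD=topic@C [dev=A exp=D main=A topic=C]

Answer: topic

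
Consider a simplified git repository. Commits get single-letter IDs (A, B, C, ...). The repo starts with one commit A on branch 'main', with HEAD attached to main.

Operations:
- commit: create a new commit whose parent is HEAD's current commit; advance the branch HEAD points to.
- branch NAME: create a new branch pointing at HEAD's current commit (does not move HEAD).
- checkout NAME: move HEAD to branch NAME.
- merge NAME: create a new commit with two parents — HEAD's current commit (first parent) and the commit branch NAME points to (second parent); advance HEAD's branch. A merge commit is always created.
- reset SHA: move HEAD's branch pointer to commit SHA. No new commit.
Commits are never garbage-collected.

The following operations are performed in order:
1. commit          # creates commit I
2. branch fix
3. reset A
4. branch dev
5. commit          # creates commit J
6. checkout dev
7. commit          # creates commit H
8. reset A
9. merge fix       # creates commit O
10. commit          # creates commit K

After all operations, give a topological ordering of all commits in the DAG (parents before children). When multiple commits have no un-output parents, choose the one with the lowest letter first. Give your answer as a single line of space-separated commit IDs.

Answer: A H I J O K

Derivation:
After op 1 (commit): HEAD=main@I [main=I]
After op 2 (branch): HEAD=main@I [fix=I main=I]
After op 3 (reset): HEAD=main@A [fix=I main=A]
After op 4 (branch): HEAD=main@A [dev=A fix=I main=A]
After op 5 (commit): HEAD=main@J [dev=A fix=I main=J]
After op 6 (checkout): HEAD=dev@A [dev=A fix=I main=J]
After op 7 (commit): HEAD=dev@H [dev=H fix=I main=J]
After op 8 (reset): HEAD=dev@A [dev=A fix=I main=J]
After op 9 (merge): HEAD=dev@O [dev=O fix=I main=J]
After op 10 (commit): HEAD=dev@K [dev=K fix=I main=J]
commit A: parents=[]
commit H: parents=['A']
commit I: parents=['A']
commit J: parents=['A']
commit K: parents=['O']
commit O: parents=['A', 'I']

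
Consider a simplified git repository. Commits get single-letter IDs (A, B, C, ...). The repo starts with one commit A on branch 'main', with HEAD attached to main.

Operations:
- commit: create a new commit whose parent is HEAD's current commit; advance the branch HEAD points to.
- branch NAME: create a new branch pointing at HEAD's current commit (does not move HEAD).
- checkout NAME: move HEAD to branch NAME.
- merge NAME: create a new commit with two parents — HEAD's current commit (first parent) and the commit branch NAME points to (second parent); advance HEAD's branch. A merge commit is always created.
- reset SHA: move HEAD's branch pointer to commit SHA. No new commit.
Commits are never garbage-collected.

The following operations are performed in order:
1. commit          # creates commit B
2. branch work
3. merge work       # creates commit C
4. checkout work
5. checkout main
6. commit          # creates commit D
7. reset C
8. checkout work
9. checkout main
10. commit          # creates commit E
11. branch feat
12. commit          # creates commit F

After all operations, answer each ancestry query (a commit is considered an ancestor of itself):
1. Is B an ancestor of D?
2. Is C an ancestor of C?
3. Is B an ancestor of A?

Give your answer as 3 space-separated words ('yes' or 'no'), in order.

Answer: yes yes no

Derivation:
After op 1 (commit): HEAD=main@B [main=B]
After op 2 (branch): HEAD=main@B [main=B work=B]
After op 3 (merge): HEAD=main@C [main=C work=B]
After op 4 (checkout): HEAD=work@B [main=C work=B]
After op 5 (checkout): HEAD=main@C [main=C work=B]
After op 6 (commit): HEAD=main@D [main=D work=B]
After op 7 (reset): HEAD=main@C [main=C work=B]
After op 8 (checkout): HEAD=work@B [main=C work=B]
After op 9 (checkout): HEAD=main@C [main=C work=B]
After op 10 (commit): HEAD=main@E [main=E work=B]
After op 11 (branch): HEAD=main@E [feat=E main=E work=B]
After op 12 (commit): HEAD=main@F [feat=E main=F work=B]
ancestors(D) = {A,B,C,D}; B in? yes
ancestors(C) = {A,B,C}; C in? yes
ancestors(A) = {A}; B in? no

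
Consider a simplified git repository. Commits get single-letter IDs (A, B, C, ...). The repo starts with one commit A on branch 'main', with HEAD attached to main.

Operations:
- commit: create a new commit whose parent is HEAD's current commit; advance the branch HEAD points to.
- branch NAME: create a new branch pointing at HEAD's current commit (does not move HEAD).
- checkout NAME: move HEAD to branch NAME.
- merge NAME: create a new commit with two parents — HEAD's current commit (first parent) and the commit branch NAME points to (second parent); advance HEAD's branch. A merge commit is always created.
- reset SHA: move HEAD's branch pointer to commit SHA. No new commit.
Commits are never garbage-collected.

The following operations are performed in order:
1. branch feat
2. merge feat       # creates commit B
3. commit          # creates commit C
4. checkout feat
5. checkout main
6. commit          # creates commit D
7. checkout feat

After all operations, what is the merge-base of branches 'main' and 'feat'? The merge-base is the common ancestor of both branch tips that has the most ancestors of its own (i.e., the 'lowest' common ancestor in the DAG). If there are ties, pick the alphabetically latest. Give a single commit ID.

After op 1 (branch): HEAD=main@A [feat=A main=A]
After op 2 (merge): HEAD=main@B [feat=A main=B]
After op 3 (commit): HEAD=main@C [feat=A main=C]
After op 4 (checkout): HEAD=feat@A [feat=A main=C]
After op 5 (checkout): HEAD=main@C [feat=A main=C]
After op 6 (commit): HEAD=main@D [feat=A main=D]
After op 7 (checkout): HEAD=feat@A [feat=A main=D]
ancestors(main=D): ['A', 'B', 'C', 'D']
ancestors(feat=A): ['A']
common: ['A']

Answer: A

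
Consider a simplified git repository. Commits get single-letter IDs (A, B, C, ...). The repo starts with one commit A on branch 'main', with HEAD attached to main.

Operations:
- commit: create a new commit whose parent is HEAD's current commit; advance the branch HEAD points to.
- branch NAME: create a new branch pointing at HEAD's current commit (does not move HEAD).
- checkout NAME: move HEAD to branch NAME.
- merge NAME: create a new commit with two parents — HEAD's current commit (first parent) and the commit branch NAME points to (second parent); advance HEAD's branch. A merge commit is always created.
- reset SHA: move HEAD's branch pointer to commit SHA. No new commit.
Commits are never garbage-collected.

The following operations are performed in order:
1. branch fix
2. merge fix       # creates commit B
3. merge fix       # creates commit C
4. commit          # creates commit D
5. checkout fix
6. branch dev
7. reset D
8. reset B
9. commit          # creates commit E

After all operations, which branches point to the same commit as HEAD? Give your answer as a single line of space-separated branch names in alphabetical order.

After op 1 (branch): HEAD=main@A [fix=A main=A]
After op 2 (merge): HEAD=main@B [fix=A main=B]
After op 3 (merge): HEAD=main@C [fix=A main=C]
After op 4 (commit): HEAD=main@D [fix=A main=D]
After op 5 (checkout): HEAD=fix@A [fix=A main=D]
After op 6 (branch): HEAD=fix@A [dev=A fix=A main=D]
After op 7 (reset): HEAD=fix@D [dev=A fix=D main=D]
After op 8 (reset): HEAD=fix@B [dev=A fix=B main=D]
After op 9 (commit): HEAD=fix@E [dev=A fix=E main=D]

Answer: fix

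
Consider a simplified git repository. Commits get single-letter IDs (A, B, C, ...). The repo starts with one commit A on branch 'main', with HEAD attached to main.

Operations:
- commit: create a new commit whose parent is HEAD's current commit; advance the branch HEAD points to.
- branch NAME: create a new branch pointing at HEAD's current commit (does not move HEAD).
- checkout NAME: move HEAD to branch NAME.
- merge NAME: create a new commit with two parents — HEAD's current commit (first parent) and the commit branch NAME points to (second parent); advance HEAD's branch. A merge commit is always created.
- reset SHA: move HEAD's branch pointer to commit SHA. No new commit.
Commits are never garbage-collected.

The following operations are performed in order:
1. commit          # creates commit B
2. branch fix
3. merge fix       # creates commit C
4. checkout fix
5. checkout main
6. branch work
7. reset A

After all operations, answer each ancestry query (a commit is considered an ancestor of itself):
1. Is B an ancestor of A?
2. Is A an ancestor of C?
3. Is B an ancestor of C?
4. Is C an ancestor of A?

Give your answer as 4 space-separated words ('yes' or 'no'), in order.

Answer: no yes yes no

Derivation:
After op 1 (commit): HEAD=main@B [main=B]
After op 2 (branch): HEAD=main@B [fix=B main=B]
After op 3 (merge): HEAD=main@C [fix=B main=C]
After op 4 (checkout): HEAD=fix@B [fix=B main=C]
After op 5 (checkout): HEAD=main@C [fix=B main=C]
After op 6 (branch): HEAD=main@C [fix=B main=C work=C]
After op 7 (reset): HEAD=main@A [fix=B main=A work=C]
ancestors(A) = {A}; B in? no
ancestors(C) = {A,B,C}; A in? yes
ancestors(C) = {A,B,C}; B in? yes
ancestors(A) = {A}; C in? no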